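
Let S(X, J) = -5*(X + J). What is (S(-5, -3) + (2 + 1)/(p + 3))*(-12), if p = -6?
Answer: -468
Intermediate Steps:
S(X, J) = -5*J - 5*X (S(X, J) = -5*(J + X) = -5*J - 5*X)
(S(-5, -3) + (2 + 1)/(p + 3))*(-12) = ((-5*(-3) - 5*(-5)) + (2 + 1)/(-6 + 3))*(-12) = ((15 + 25) + 3/(-3))*(-12) = (40 + 3*(-1/3))*(-12) = (40 - 1)*(-12) = 39*(-12) = -468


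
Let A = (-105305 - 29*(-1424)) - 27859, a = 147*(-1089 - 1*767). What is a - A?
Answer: -180964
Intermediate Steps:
a = -272832 (a = 147*(-1089 - 767) = 147*(-1856) = -272832)
A = -91868 (A = (-105305 + 41296) - 27859 = -64009 - 27859 = -91868)
a - A = -272832 - 1*(-91868) = -272832 + 91868 = -180964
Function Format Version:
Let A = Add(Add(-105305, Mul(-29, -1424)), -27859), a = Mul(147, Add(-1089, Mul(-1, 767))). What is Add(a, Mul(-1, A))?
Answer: -180964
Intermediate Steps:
a = -272832 (a = Mul(147, Add(-1089, -767)) = Mul(147, -1856) = -272832)
A = -91868 (A = Add(Add(-105305, 41296), -27859) = Add(-64009, -27859) = -91868)
Add(a, Mul(-1, A)) = Add(-272832, Mul(-1, -91868)) = Add(-272832, 91868) = -180964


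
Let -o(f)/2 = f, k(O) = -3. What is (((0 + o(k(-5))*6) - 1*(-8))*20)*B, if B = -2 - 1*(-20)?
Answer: 15840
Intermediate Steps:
o(f) = -2*f
B = 18 (B = -2 + 20 = 18)
(((0 + o(k(-5))*6) - 1*(-8))*20)*B = (((0 - 2*(-3)*6) - 1*(-8))*20)*18 = (((0 + 6*6) + 8)*20)*18 = (((0 + 36) + 8)*20)*18 = ((36 + 8)*20)*18 = (44*20)*18 = 880*18 = 15840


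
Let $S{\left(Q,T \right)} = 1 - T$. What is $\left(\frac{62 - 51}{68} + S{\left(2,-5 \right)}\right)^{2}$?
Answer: $\frac{175561}{4624} \approx 37.967$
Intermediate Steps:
$\left(\frac{62 - 51}{68} + S{\left(2,-5 \right)}\right)^{2} = \left(\frac{62 - 51}{68} + \left(1 - -5\right)\right)^{2} = \left(\left(62 - 51\right) \frac{1}{68} + \left(1 + 5\right)\right)^{2} = \left(11 \cdot \frac{1}{68} + 6\right)^{2} = \left(\frac{11}{68} + 6\right)^{2} = \left(\frac{419}{68}\right)^{2} = \frac{175561}{4624}$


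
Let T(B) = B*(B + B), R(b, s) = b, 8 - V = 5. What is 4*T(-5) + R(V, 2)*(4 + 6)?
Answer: 230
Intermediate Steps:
V = 3 (V = 8 - 1*5 = 8 - 5 = 3)
T(B) = 2*B² (T(B) = B*(2*B) = 2*B²)
4*T(-5) + R(V, 2)*(4 + 6) = 4*(2*(-5)²) + 3*(4 + 6) = 4*(2*25) + 3*10 = 4*50 + 30 = 200 + 30 = 230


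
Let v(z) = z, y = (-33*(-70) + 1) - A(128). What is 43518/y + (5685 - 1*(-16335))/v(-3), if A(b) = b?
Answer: -15979702/2183 ≈ -7320.1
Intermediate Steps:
y = 2183 (y = (-33*(-70) + 1) - 1*128 = (2310 + 1) - 128 = 2311 - 128 = 2183)
43518/y + (5685 - 1*(-16335))/v(-3) = 43518/2183 + (5685 - 1*(-16335))/(-3) = 43518*(1/2183) + (5685 + 16335)*(-⅓) = 43518/2183 + 22020*(-⅓) = 43518/2183 - 7340 = -15979702/2183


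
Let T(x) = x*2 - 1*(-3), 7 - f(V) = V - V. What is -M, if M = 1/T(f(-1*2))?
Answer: -1/17 ≈ -0.058824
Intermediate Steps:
f(V) = 7 (f(V) = 7 - (V - V) = 7 - 1*0 = 7 + 0 = 7)
T(x) = 3 + 2*x (T(x) = 2*x + 3 = 3 + 2*x)
M = 1/17 (M = 1/(3 + 2*7) = 1/(3 + 14) = 1/17 ≈ 0.058824)
-M = -1*1/17 = -1/17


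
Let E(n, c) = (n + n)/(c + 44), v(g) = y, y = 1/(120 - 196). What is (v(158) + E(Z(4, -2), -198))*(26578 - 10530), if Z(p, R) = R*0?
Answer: -4012/19 ≈ -211.16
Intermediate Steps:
Z(p, R) = 0
y = -1/76 (y = 1/(-76) = -1/76 ≈ -0.013158)
v(g) = -1/76
E(n, c) = 2*n/(44 + c) (E(n, c) = (2*n)/(44 + c) = 2*n/(44 + c))
(v(158) + E(Z(4, -2), -198))*(26578 - 10530) = (-1/76 + 2*0/(44 - 198))*(26578 - 10530) = (-1/76 + 2*0/(-154))*16048 = (-1/76 + 2*0*(-1/154))*16048 = (-1/76 + 0)*16048 = -1/76*16048 = -4012/19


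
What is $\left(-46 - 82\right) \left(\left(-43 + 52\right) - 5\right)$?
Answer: $-512$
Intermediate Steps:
$\left(-46 - 82\right) \left(\left(-43 + 52\right) - 5\right) = - 128 \left(9 - 5\right) = \left(-128\right) 4 = -512$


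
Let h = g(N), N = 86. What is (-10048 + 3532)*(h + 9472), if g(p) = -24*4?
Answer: -61094016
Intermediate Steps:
g(p) = -96
h = -96
(-10048 + 3532)*(h + 9472) = (-10048 + 3532)*(-96 + 9472) = -6516*9376 = -61094016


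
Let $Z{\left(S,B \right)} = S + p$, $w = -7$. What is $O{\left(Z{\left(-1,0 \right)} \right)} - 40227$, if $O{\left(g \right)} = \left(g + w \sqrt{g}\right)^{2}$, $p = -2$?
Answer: $-40365 + 42 i \sqrt{3} \approx -40365.0 + 72.746 i$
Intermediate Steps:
$Z{\left(S,B \right)} = -2 + S$ ($Z{\left(S,B \right)} = S - 2 = -2 + S$)
$O{\left(g \right)} = \left(g - 7 \sqrt{g}\right)^{2}$
$O{\left(Z{\left(-1,0 \right)} \right)} - 40227 = \left(- (-2 - 1) + 7 \sqrt{-2 - 1}\right)^{2} - 40227 = \left(\left(-1\right) \left(-3\right) + 7 \sqrt{-3}\right)^{2} - 40227 = \left(3 + 7 i \sqrt{3}\right)^{2} - 40227 = -40227 + \left(3 + 7 i \sqrt{3}\right)^{2}$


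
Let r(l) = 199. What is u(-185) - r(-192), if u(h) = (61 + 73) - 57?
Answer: -122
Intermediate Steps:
u(h) = 77 (u(h) = 134 - 57 = 77)
u(-185) - r(-192) = 77 - 1*199 = 77 - 199 = -122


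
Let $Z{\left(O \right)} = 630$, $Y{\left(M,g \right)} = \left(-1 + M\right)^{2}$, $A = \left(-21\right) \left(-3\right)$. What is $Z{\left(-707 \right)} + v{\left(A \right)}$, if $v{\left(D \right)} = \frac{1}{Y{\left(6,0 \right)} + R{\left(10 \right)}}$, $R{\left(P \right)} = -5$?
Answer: $\frac{12601}{20} \approx 630.05$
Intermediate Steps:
$A = 63$
$v{\left(D \right)} = \frac{1}{20}$ ($v{\left(D \right)} = \frac{1}{\left(-1 + 6\right)^{2} - 5} = \frac{1}{5^{2} - 5} = \frac{1}{25 - 5} = \frac{1}{20}$)
$Z{\left(-707 \right)} + v{\left(A \right)} = 630 + \frac{1}{20} = \frac{12601}{20}$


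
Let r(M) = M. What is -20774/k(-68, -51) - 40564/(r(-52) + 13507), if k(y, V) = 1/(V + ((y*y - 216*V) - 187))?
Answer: -4305077286904/13455 ≈ -3.1996e+8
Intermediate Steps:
k(y, V) = 1/(-187 + y**2 - 215*V) (k(y, V) = 1/(V + ((y**2 - 216*V) - 187)) = 1/(V + (-187 + y**2 - 216*V)) = 1/(-187 + y**2 - 215*V))
-20774/k(-68, -51) - 40564/(r(-52) + 13507) = -20774/(1/(-187 + (-68)**2 - 215*(-51))) - 40564/(-52 + 13507) = -20774/(1/(-187 + 4624 + 10965)) - 40564/13455 = -20774/(1/15402) - 40564*1/13455 = -20774/1/15402 - 40564/13455 = -20774*15402 - 40564/13455 = -319961148 - 40564/13455 = -4305077286904/13455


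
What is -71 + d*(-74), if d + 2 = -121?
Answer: 9031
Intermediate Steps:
d = -123 (d = -2 - 121 = -123)
-71 + d*(-74) = -71 - 123*(-74) = -71 + 9102 = 9031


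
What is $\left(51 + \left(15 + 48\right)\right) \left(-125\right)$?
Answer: $-14250$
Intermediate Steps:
$\left(51 + \left(15 + 48\right)\right) \left(-125\right) = \left(51 + 63\right) \left(-125\right) = 114 \left(-125\right) = -14250$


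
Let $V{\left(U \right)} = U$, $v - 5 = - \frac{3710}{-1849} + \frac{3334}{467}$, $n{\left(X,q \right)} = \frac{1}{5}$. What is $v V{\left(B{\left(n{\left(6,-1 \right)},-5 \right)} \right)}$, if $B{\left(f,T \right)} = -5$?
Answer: $- \frac{61072755}{863483} \approx -70.728$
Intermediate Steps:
$n{\left(X,q \right)} = \frac{1}{5}$
$v = \frac{12214551}{863483}$ ($v = 5 + \left(- \frac{3710}{-1849} + \frac{3334}{467}\right) = 5 + \left(\left(-3710\right) \left(- \frac{1}{1849}\right) + 3334 \cdot \frac{1}{467}\right) = 5 + \left(\frac{3710}{1849} + \frac{3334}{467}\right) = 5 + \frac{7897136}{863483} = \frac{12214551}{863483} \approx 14.146$)
$v V{\left(B{\left(n{\left(6,-1 \right)},-5 \right)} \right)} = \frac{12214551}{863483} \left(-5\right) = - \frac{61072755}{863483}$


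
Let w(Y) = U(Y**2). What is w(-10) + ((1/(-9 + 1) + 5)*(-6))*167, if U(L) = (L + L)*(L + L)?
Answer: 140461/4 ≈ 35115.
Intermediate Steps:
U(L) = 4*L**2 (U(L) = (2*L)*(2*L) = 4*L**2)
w(Y) = 4*Y**4 (w(Y) = 4*(Y**2)**2 = 4*Y**4)
w(-10) + ((1/(-9 + 1) + 5)*(-6))*167 = 4*(-10)**4 + ((1/(-9 + 1) + 5)*(-6))*167 = 4*10000 + ((1/(-8) + 5)*(-6))*167 = 40000 + ((-1/8 + 5)*(-6))*167 = 40000 + ((39/8)*(-6))*167 = 40000 - 117/4*167 = 40000 - 19539/4 = 140461/4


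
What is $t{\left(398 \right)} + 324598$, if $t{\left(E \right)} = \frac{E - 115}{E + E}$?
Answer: $\frac{258380291}{796} \approx 3.246 \cdot 10^{5}$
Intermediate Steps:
$t{\left(E \right)} = \frac{-115 + E}{2 E}$
$t{\left(398 \right)} + 324598 = \frac{-115 + 398}{2 \cdot 398} + 324598 = \frac{1}{2} \cdot \frac{1}{398} \cdot 283 + 324598 = \frac{283}{796} + 324598 = \frac{258380291}{796}$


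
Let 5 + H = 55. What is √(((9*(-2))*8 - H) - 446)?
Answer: 8*I*√10 ≈ 25.298*I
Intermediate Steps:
H = 50 (H = -5 + 55 = 50)
√(((9*(-2))*8 - H) - 446) = √(((9*(-2))*8 - 1*50) - 446) = √((-18*8 - 50) - 446) = √((-144 - 50) - 446) = √(-194 - 446) = √(-640) = 8*I*√10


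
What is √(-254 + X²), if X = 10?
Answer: I*√154 ≈ 12.41*I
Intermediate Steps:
√(-254 + X²) = √(-254 + 10²) = √(-254 + 100) = √(-154) = I*√154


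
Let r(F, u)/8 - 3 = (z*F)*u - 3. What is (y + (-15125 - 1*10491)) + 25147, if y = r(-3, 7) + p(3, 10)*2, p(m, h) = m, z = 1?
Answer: -631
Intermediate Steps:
r(F, u) = 8*F*u (r(F, u) = 24 + 8*((1*F)*u - 3) = 24 + 8*(F*u - 3) = 24 + 8*(-3 + F*u) = 24 + (-24 + 8*F*u) = 8*F*u)
y = -162 (y = 8*(-3)*7 + 3*2 = -168 + 6 = -162)
(y + (-15125 - 1*10491)) + 25147 = (-162 + (-15125 - 1*10491)) + 25147 = (-162 + (-15125 - 10491)) + 25147 = (-162 - 25616) + 25147 = -25778 + 25147 = -631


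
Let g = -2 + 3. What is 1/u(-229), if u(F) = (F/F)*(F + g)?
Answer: -1/228 ≈ -0.0043860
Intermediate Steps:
g = 1
u(F) = 1 + F (u(F) = (F/F)*(F + 1) = 1*(1 + F) = 1 + F)
1/u(-229) = 1/(1 - 229) = 1/(-228) = -1/228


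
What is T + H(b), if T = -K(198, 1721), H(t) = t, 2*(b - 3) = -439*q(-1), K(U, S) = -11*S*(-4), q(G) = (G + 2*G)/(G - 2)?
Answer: -151881/2 ≈ -75941.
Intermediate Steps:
q(G) = 3*G/(-2 + G) (q(G) = (3*G)/(-2 + G) = 3*G/(-2 + G))
K(U, S) = 44*S
b = -433/2 (b = 3 + (-1317*(-1)/(-2 - 1))/2 = 3 + (-1317*(-1)/(-3))/2 = 3 + (-1317*(-1)*(-1)/3)/2 = 3 + (-439*1)/2 = 3 + (1/2)*(-439) = 3 - 439/2 = -433/2 ≈ -216.50)
T = -75724 (T = -44*1721 = -1*75724 = -75724)
T + H(b) = -75724 - 433/2 = -151881/2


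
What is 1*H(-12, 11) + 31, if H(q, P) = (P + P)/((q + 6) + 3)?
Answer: 71/3 ≈ 23.667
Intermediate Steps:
H(q, P) = 2*P/(9 + q) (H(q, P) = (2*P)/((6 + q) + 3) = (2*P)/(9 + q) = 2*P/(9 + q))
1*H(-12, 11) + 31 = 1*(2*11/(9 - 12)) + 31 = 1*(2*11/(-3)) + 31 = 1*(2*11*(-⅓)) + 31 = 1*(-22/3) + 31 = -22/3 + 31 = 71/3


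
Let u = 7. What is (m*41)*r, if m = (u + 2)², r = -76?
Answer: -252396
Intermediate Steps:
m = 81 (m = (7 + 2)² = 9² = 81)
(m*41)*r = (81*41)*(-76) = 3321*(-76) = -252396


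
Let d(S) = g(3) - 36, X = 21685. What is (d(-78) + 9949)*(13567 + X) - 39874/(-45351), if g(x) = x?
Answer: 15852842629906/45351 ≈ 3.4956e+8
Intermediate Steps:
d(S) = -33 (d(S) = 3 - 36 = -33)
(d(-78) + 9949)*(13567 + X) - 39874/(-45351) = (-33 + 9949)*(13567 + 21685) - 39874/(-45351) = 9916*35252 - 39874*(-1)/45351 = 349558832 - 1*(-39874/45351) = 349558832 + 39874/45351 = 15852842629906/45351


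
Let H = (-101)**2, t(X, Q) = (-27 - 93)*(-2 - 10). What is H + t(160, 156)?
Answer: 11641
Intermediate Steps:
t(X, Q) = 1440 (t(X, Q) = -120*(-12) = 1440)
H = 10201
H + t(160, 156) = 10201 + 1440 = 11641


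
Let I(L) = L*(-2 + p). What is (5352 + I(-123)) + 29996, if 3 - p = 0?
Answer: 35225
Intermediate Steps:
p = 3 (p = 3 - 1*0 = 3 + 0 = 3)
I(L) = L (I(L) = L*(-2 + 3) = L*1 = L)
(5352 + I(-123)) + 29996 = (5352 - 123) + 29996 = 5229 + 29996 = 35225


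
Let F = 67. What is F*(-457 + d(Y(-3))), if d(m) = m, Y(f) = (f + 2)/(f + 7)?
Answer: -122543/4 ≈ -30636.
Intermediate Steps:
Y(f) = (2 + f)/(7 + f)
F*(-457 + d(Y(-3))) = 67*(-457 + (2 - 3)/(7 - 3)) = 67*(-457 - 1/4) = 67*(-457 + (¼)*(-1)) = 67*(-457 - ¼) = 67*(-1829/4) = -122543/4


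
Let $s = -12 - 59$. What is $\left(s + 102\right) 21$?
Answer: $651$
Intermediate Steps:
$s = -71$
$\left(s + 102\right) 21 = \left(-71 + 102\right) 21 = 31 \cdot 21 = 651$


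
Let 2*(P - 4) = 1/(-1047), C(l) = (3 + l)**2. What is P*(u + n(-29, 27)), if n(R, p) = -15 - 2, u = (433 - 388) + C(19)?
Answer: 2144000/1047 ≈ 2047.8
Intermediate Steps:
u = 529 (u = (433 - 388) + (3 + 19)**2 = 45 + 22**2 = 45 + 484 = 529)
n(R, p) = -17
P = 8375/2094 (P = 4 + (1/2)/(-1047) = 4 + (1/2)*(-1/1047) = 4 - 1/2094 = 8375/2094 ≈ 3.9995)
P*(u + n(-29, 27)) = 8375*(529 - 17)/2094 = (8375/2094)*512 = 2144000/1047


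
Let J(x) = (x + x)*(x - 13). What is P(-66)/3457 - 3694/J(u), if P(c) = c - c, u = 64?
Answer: -1847/3264 ≈ -0.56587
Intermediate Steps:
J(x) = 2*x*(-13 + x) (J(x) = (2*x)*(-13 + x) = 2*x*(-13 + x))
P(c) = 0
P(-66)/3457 - 3694/J(u) = 0/3457 - 3694*1/(128*(-13 + 64)) = 0*(1/3457) - 3694/(2*64*51) = 0 - 3694/6528 = 0 - 3694*1/6528 = 0 - 1847/3264 = -1847/3264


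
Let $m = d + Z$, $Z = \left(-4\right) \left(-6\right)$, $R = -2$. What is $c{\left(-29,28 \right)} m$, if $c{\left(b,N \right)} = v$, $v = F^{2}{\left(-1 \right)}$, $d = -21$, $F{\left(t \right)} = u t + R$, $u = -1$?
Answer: $3$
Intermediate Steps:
$F{\left(t \right)} = -2 - t$ ($F{\left(t \right)} = - t - 2 = -2 - t$)
$Z = 24$
$m = 3$ ($m = -21 + 24 = 3$)
$v = 1$ ($v = \left(-2 - -1\right)^{2} = \left(-2 + 1\right)^{2} = \left(-1\right)^{2} = 1$)
$c{\left(b,N \right)} = 1$
$c{\left(-29,28 \right)} m = 1 \cdot 3 = 3$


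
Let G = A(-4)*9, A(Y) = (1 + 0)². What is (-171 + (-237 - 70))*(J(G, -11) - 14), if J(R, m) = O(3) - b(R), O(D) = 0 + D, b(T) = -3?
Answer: 3824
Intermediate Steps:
O(D) = D
A(Y) = 1 (A(Y) = 1² = 1)
G = 9 (G = 1*9 = 9)
J(R, m) = 6 (J(R, m) = 3 - 1*(-3) = 3 + 3 = 6)
(-171 + (-237 - 70))*(J(G, -11) - 14) = (-171 + (-237 - 70))*(6 - 14) = (-171 - 307)*(-8) = -478*(-8) = 3824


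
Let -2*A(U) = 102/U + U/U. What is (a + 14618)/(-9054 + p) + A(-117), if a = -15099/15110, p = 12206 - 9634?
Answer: -8858509909/3819777780 ≈ -2.3191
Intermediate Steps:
p = 2572
a = -15099/15110 (a = -15099*1/15110 = -15099/15110 ≈ -0.99927)
A(U) = -½ - 51/U (A(U) = -(102/U + U/U)/2 = -(102/U + 1)/2 = -(1 + 102/U)/2 = -½ - 51/U)
(a + 14618)/(-9054 + p) + A(-117) = (-15099/15110 + 14618)/(-9054 + 2572) + (½)*(-102 - 1*(-117))/(-117) = (220862881/15110)/(-6482) + (½)*(-1/117)*(-102 + 117) = (220862881/15110)*(-1/6482) + (½)*(-1/117)*15 = -220862881/97943020 - 5/78 = -8858509909/3819777780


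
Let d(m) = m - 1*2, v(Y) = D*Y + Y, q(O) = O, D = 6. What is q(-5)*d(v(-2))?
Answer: 80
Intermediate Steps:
v(Y) = 7*Y (v(Y) = 6*Y + Y = 7*Y)
d(m) = -2 + m (d(m) = m - 2 = -2 + m)
q(-5)*d(v(-2)) = -5*(-2 + 7*(-2)) = -5*(-2 - 14) = -5*(-16) = 80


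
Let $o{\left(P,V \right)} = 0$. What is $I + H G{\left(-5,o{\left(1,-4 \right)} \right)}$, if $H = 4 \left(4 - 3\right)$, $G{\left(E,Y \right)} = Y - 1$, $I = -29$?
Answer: $-33$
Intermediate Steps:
$G{\left(E,Y \right)} = -1 + Y$ ($G{\left(E,Y \right)} = Y - 1 = -1 + Y$)
$H = 4$ ($H = 4 \cdot 1 = 4$)
$I + H G{\left(-5,o{\left(1,-4 \right)} \right)} = -29 + 4 \left(-1 + 0\right) = -29 + 4 \left(-1\right) = -29 - 4 = -33$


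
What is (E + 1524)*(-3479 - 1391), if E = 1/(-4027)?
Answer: -29887905890/4027 ≈ -7.4219e+6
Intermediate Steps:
E = -1/4027 ≈ -0.00024832
(E + 1524)*(-3479 - 1391) = (-1/4027 + 1524)*(-3479 - 1391) = (6137147/4027)*(-4870) = -29887905890/4027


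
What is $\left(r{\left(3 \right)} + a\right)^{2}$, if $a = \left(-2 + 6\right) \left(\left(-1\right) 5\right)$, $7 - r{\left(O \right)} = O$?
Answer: $256$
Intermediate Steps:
$r{\left(O \right)} = 7 - O$
$a = -20$ ($a = 4 \left(-5\right) = -20$)
$\left(r{\left(3 \right)} + a\right)^{2} = \left(\left(7 - 3\right) - 20\right)^{2} = \left(4 - 20\right)^{2} = \left(-16\right)^{2} = 256$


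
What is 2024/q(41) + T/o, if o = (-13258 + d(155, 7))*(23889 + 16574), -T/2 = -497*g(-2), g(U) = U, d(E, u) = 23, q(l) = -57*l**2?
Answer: -1083717793124/51312667691685 ≈ -0.021120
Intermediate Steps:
T = -1988 (T = -(-994)*(-2) = -2*994 = -1988)
o = -535527805 (o = (-13258 + 23)*(23889 + 16574) = -13235*40463 = -535527805)
2024/q(41) + T/o = 2024/((-57*41**2)) - 1988/(-535527805) = 2024/((-57*1681)) - 1988*(-1/535527805) = 2024/(-95817) + 1988/535527805 = 2024*(-1/95817) + 1988/535527805 = -2024/95817 + 1988/535527805 = -1083717793124/51312667691685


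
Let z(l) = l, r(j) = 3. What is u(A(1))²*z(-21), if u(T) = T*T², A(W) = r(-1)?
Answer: -15309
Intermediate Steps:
A(W) = 3
u(T) = T³
u(A(1))²*z(-21) = (3³)²*(-21) = 27²*(-21) = 729*(-21) = -15309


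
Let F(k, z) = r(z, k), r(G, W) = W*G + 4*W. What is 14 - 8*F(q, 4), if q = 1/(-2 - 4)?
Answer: 74/3 ≈ 24.667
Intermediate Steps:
r(G, W) = 4*W + G*W (r(G, W) = G*W + 4*W = 4*W + G*W)
q = -1/6 (q = 1/(-6) = -1/6 ≈ -0.16667)
F(k, z) = k*(4 + z)
14 - 8*F(q, 4) = 14 - (-4)*(4 + 4)/3 = 14 - (-4)*8/3 = 14 - 8*(-4/3) = 14 + 32/3 = 74/3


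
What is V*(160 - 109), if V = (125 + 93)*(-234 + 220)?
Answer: -155652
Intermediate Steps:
V = -3052 (V = 218*(-14) = -3052)
V*(160 - 109) = -3052*(160 - 109) = -3052*51 = -155652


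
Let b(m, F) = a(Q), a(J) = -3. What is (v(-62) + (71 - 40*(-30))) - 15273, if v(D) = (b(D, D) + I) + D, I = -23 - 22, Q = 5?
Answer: -14112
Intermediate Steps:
b(m, F) = -3
I = -45
v(D) = -48 + D (v(D) = (-3 - 45) + D = -48 + D)
(v(-62) + (71 - 40*(-30))) - 15273 = ((-48 - 62) + (71 - 40*(-30))) - 15273 = (-110 + (71 + 1200)) - 15273 = (-110 + 1271) - 15273 = 1161 - 15273 = -14112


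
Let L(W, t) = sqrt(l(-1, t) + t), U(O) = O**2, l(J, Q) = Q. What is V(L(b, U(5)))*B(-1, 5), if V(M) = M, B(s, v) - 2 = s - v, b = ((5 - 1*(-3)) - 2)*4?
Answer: -20*sqrt(2) ≈ -28.284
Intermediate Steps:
b = 24 (b = ((5 + 3) - 2)*4 = (8 - 2)*4 = 6*4 = 24)
B(s, v) = 2 + s - v (B(s, v) = 2 + (s - v) = 2 + s - v)
L(W, t) = sqrt(2)*sqrt(t) (L(W, t) = sqrt(t + t) = sqrt(2*t) = sqrt(2)*sqrt(t))
V(L(b, U(5)))*B(-1, 5) = (sqrt(2)*sqrt(5**2))*(2 - 1 - 1*5) = (sqrt(2)*sqrt(25))*(2 - 1 - 5) = (sqrt(2)*5)*(-4) = (5*sqrt(2))*(-4) = -20*sqrt(2)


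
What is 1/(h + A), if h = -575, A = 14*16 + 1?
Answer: -1/350 ≈ -0.0028571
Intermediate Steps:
A = 225 (A = 224 + 1 = 225)
1/(h + A) = 1/(-575 + 225) = 1/(-350) = -1/350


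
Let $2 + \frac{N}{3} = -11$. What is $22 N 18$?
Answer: $-15444$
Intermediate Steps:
$N = -39$ ($N = -6 + 3 \left(-11\right) = -6 - 33 = -39$)
$22 N 18 = 22 \left(-39\right) 18 = \left(-858\right) 18 = -15444$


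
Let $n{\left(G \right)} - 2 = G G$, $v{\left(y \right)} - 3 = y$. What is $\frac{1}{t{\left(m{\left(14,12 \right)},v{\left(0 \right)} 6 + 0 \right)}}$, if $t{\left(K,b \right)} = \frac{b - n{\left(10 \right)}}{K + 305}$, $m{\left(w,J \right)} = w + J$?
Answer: $- \frac{331}{84} \approx -3.9405$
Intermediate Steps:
$m{\left(w,J \right)} = J + w$
$v{\left(y \right)} = 3 + y$
$n{\left(G \right)} = 2 + G^{2}$ ($n{\left(G \right)} = 2 + G G = 2 + G^{2}$)
$t{\left(K,b \right)} = \frac{-102 + b}{305 + K}$ ($t{\left(K,b \right)} = \frac{b - \left(2 + 10^{2}\right)}{K + 305} = \frac{b - \left(2 + 100\right)}{305 + K} = \frac{b - 102}{305 + K} = \frac{-102 + b}{305 + K}$)
$\frac{1}{t{\left(m{\left(14,12 \right)},v{\left(0 \right)} 6 + 0 \right)}} = \frac{1}{\frac{1}{305 + \left(12 + 14\right)} \left(-102 + \left(\left(3 + 0\right) 6 + 0\right)\right)} = \frac{1}{\frac{1}{305 + 26} \left(-102 + \left(3 \cdot 6 + 0\right)\right)} = \frac{1}{\frac{1}{331} \left(-102 + \left(18 + 0\right)\right)} = \frac{1}{\frac{1}{331} \left(-102 + 18\right)} = \frac{1}{\frac{1}{331} \left(-84\right)} = \frac{1}{- \frac{84}{331}} = - \frac{331}{84}$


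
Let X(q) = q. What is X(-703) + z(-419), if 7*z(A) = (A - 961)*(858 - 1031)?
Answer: 233819/7 ≈ 33403.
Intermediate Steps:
z(A) = 166253/7 - 173*A/7 (z(A) = ((A - 961)*(858 - 1031))/7 = ((-961 + A)*(-173))/7 = (166253 - 173*A)/7 = 166253/7 - 173*A/7)
X(-703) + z(-419) = -703 + (166253/7 - 173/7*(-419)) = -703 + (166253/7 + 72487/7) = -703 + 238740/7 = 233819/7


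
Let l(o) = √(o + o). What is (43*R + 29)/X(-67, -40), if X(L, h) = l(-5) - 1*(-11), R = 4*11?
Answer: 21131/131 - 1921*I*√10/131 ≈ 161.31 - 46.372*I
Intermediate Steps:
l(o) = √2*√o (l(o) = √(2*o) = √2*√o)
R = 44
X(L, h) = 11 + I*√10 (X(L, h) = √2*√(-5) - 1*(-11) = √2*(I*√5) + 11 = I*√10 + 11 = 11 + I*√10)
(43*R + 29)/X(-67, -40) = (43*44 + 29)/(11 + I*√10) = (1892 + 29)/(11 + I*√10) = 1921/(11 + I*√10)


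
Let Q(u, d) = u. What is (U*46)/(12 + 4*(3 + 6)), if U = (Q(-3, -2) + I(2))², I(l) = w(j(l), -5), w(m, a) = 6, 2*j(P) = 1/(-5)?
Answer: 69/8 ≈ 8.6250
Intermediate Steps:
j(P) = -⅒ (j(P) = (½)/(-5) = (½)*(-⅕) = -⅒)
I(l) = 6
U = 9 (U = (-3 + 6)² = 3² = 9)
(U*46)/(12 + 4*(3 + 6)) = (9*46)/(12 + 4*(3 + 6)) = 414/(12 + 4*9) = 414/(12 + 36) = 414/48 = 414*(1/48) = 69/8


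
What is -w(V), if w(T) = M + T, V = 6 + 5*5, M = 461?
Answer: -492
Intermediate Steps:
V = 31 (V = 6 + 25 = 31)
w(T) = 461 + T
-w(V) = -(461 + 31) = -1*492 = -492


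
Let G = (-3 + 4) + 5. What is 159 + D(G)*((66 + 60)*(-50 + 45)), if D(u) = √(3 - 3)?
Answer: 159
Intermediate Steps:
G = 6 (G = 1 + 5 = 6)
D(u) = 0 (D(u) = √0 = 0)
159 + D(G)*((66 + 60)*(-50 + 45)) = 159 + 0*((66 + 60)*(-50 + 45)) = 159 + 0*(126*(-5)) = 159 + 0*(-630) = 159 + 0 = 159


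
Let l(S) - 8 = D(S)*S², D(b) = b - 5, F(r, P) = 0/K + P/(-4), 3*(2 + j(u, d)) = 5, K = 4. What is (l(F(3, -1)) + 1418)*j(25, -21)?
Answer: -30415/64 ≈ -475.23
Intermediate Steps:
j(u, d) = -⅓ (j(u, d) = -2 + (⅓)*5 = -2 + 5/3 = -⅓)
F(r, P) = -P/4 (F(r, P) = 0/4 + P/(-4) = 0*(¼) + P*(-¼) = 0 - P/4 = -P/4)
D(b) = -5 + b
l(S) = 8 + S²*(-5 + S) (l(S) = 8 + (-5 + S)*S² = 8 + S²*(-5 + S))
(l(F(3, -1)) + 1418)*j(25, -21) = ((8 + (-¼*(-1))²*(-5 - ¼*(-1))) + 1418)*(-⅓) = ((8 + (¼)²*(-5 + ¼)) + 1418)*(-⅓) = ((8 + (1/16)*(-19/4)) + 1418)*(-⅓) = ((8 - 19/64) + 1418)*(-⅓) = (493/64 + 1418)*(-⅓) = (91245/64)*(-⅓) = -30415/64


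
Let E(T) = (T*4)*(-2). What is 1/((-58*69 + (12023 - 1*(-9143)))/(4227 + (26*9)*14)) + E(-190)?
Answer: 26096783/17164 ≈ 1520.4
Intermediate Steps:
E(T) = -8*T (E(T) = (4*T)*(-2) = -8*T)
1/((-58*69 + (12023 - 1*(-9143)))/(4227 + (26*9)*14)) + E(-190) = 1/((-58*69 + (12023 - 1*(-9143)))/(4227 + (26*9)*14)) - 8*(-190) = 1/((-4002 + (12023 + 9143))/(4227 + 234*14)) + 1520 = 1/((-4002 + 21166)/(4227 + 3276)) + 1520 = 1/(17164/7503) + 1520 = 7503/17164 + 1520 = 26096783/17164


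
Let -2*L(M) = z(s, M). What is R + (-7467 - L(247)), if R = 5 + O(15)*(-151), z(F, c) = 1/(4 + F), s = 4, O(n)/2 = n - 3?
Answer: -177375/16 ≈ -11086.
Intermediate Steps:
O(n) = -6 + 2*n (O(n) = 2*(n - 3) = 2*(-3 + n) = -6 + 2*n)
L(M) = -1/16 (L(M) = -1/(2*(4 + 4)) = -½/8 = -½*⅛ = -1/16)
R = -3619 (R = 5 + (-6 + 2*15)*(-151) = 5 + (-6 + 30)*(-151) = 5 + 24*(-151) = 5 - 3624 = -3619)
R + (-7467 - L(247)) = -3619 + (-7467 - 1*(-1/16)) = -3619 + (-7467 + 1/16) = -3619 - 119471/16 = -177375/16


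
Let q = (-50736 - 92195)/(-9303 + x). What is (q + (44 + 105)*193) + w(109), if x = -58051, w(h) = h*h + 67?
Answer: 2741787501/67354 ≈ 40707.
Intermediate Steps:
w(h) = 67 + h² (w(h) = h² + 67 = 67 + h²)
q = 142931/67354 (q = (-50736 - 92195)/(-9303 - 58051) = -142931/(-67354) = -142931*(-1/67354) = 142931/67354 ≈ 2.1221)
(q + (44 + 105)*193) + w(109) = (142931/67354 + (44 + 105)*193) + (67 + 109²) = (142931/67354 + 149*193) + (67 + 11881) = (142931/67354 + 28757) + 11948 = 1937041909/67354 + 11948 = 2741787501/67354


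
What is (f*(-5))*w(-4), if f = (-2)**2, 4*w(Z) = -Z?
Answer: -20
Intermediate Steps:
w(Z) = -Z/4 (w(Z) = (-Z)/4 = -Z/4)
f = 4
(f*(-5))*w(-4) = (4*(-5))*(-1/4*(-4)) = -20*1 = -20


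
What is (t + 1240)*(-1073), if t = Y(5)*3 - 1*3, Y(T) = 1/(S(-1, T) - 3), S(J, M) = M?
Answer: -2657821/2 ≈ -1.3289e+6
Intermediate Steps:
Y(T) = 1/(-3 + T) (Y(T) = 1/(T - 3) = 1/(-3 + T))
t = -3/2 (t = 3/(-3 + 5) - 1*3 = 3/2 - 3 = -3/2 ≈ -1.5000)
(t + 1240)*(-1073) = (-3/2 + 1240)*(-1073) = (2477/2)*(-1073) = -2657821/2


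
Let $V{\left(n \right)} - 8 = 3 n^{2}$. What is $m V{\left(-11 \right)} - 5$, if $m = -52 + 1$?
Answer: $-18926$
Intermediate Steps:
$m = -51$
$V{\left(n \right)} = 8 + 3 n^{2}$
$m V{\left(-11 \right)} - 5 = - 51 \left(8 + 3 \left(-11\right)^{2}\right) - 5 = - 51 \left(8 + 3 \cdot 121\right) - 5 = - 51 \left(8 + 363\right) - 5 = \left(-51\right) 371 - 5 = -18921 - 5 = -18926$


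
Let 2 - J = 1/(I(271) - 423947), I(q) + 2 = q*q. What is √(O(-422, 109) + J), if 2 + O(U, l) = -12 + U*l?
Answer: I*√1413149507293533/175254 ≈ 214.5*I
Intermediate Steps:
I(q) = -2 + q² (I(q) = -2 + q*q = -2 + q²)
O(U, l) = -14 + U*l (O(U, l) = -2 + (-12 + U*l) = -14 + U*l)
J = 701017/350508 (J = 2 - 1/((-2 + 271²) - 423947) = 2 - 1/((-2 + 73441) - 423947) = 2 - 1/(73439 - 423947) = 2 - 1/(-350508) = 2 - 1*(-1/350508) = 2 + 1/350508 = 701017/350508 ≈ 2.0000)
√(O(-422, 109) + J) = √((-14 - 422*109) + 701017/350508) = √((-14 - 45998) + 701017/350508) = √(-46012 + 701017/350508) = √(-16126873079/350508) = I*√1413149507293533/175254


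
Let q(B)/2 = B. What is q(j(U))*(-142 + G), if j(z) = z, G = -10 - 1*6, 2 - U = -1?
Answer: -948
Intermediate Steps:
U = 3 (U = 2 - 1*(-1) = 2 + 1 = 3)
G = -16 (G = -10 - 6 = -16)
q(B) = 2*B
q(j(U))*(-142 + G) = (2*3)*(-142 - 16) = 6*(-158) = -948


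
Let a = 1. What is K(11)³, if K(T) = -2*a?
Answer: -8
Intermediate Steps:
K(T) = -2 (K(T) = -2*1 = -2)
K(11)³ = (-2)³ = -8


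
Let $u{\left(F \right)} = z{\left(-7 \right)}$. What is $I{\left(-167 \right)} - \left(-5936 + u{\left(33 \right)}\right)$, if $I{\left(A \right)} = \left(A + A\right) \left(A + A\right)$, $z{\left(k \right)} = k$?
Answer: $117499$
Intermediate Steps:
$u{\left(F \right)} = -7$
$I{\left(A \right)} = 4 A^{2}$ ($I{\left(A \right)} = 2 A 2 A = 4 A^{2}$)
$I{\left(-167 \right)} - \left(-5936 + u{\left(33 \right)}\right) = 4 \left(-167\right)^{2} + \left(5936 - -7\right) = 4 \cdot 27889 + \left(5936 + 7\right) = 111556 + 5943 = 117499$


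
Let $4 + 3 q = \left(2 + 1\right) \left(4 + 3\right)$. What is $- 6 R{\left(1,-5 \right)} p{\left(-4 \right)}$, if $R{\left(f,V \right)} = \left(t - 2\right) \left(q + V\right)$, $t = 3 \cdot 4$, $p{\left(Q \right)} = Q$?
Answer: $160$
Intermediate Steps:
$q = \frac{17}{3}$ ($q = - \frac{4}{3} + \frac{\left(2 + 1\right) \left(4 + 3\right)}{3} = - \frac{4}{3} + \frac{3 \cdot 7}{3} = - \frac{4}{3} + \frac{1}{3} \cdot 21 = - \frac{4}{3} + 7 = \frac{17}{3} \approx 5.6667$)
$t = 12$
$R{\left(f,V \right)} = \frac{170}{3} + 10 V$ ($R{\left(f,V \right)} = \left(12 - 2\right) \left(\frac{17}{3} + V\right) = 10 \left(\frac{17}{3} + V\right) = \frac{170}{3} + 10 V$)
$- 6 R{\left(1,-5 \right)} p{\left(-4 \right)} = - 6 \left(\frac{170}{3} + 10 \left(-5\right)\right) \left(-4\right) = - 6 \left(\frac{170}{3} - 50\right) \left(-4\right) = \left(-6\right) \frac{20}{3} \left(-4\right) = \left(-40\right) \left(-4\right) = 160$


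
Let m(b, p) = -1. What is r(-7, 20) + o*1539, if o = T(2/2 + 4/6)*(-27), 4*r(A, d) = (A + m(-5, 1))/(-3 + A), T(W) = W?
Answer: -346274/5 ≈ -69255.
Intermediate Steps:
r(A, d) = (-1 + A)/(4*(-3 + A)) (r(A, d) = ((A - 1)/(-3 + A))/4 = ((-1 + A)/(-3 + A))/4 = (-1 + A)/(4*(-3 + A)))
o = -45 (o = (2/2 + 4/6)*(-27) = (2*(½) + 4*(⅙))*(-27) = (1 + ⅔)*(-27) = (5/3)*(-27) = -45)
r(-7, 20) + o*1539 = (-1 - 7)/(4*(-3 - 7)) - 45*1539 = (¼)*(-8)/(-10) - 69255 = (¼)*(-⅒)*(-8) - 69255 = ⅕ - 69255 = -346274/5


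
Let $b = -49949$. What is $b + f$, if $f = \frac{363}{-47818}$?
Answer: $- \frac{2388461645}{47818} \approx -49949.0$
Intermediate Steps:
$f = - \frac{363}{47818}$ ($f = 363 \left(- \frac{1}{47818}\right) = - \frac{363}{47818} \approx -0.0075913$)
$b + f = -49949 - \frac{363}{47818} = - \frac{2388461645}{47818}$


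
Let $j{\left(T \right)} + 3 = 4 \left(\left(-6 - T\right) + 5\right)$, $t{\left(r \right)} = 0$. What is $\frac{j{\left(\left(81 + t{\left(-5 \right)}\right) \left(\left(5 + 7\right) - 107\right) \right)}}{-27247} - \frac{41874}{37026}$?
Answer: $- \frac{34550636}{15285567} \approx -2.2603$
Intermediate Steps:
$j{\left(T \right)} = -7 - 4 T$ ($j{\left(T \right)} = -3 + 4 \left(\left(-6 - T\right) + 5\right) = -3 + 4 \left(-1 - T\right) = -3 - \left(4 + 4 T\right) = -7 - 4 T$)
$\frac{j{\left(\left(81 + t{\left(-5 \right)}\right) \left(\left(5 + 7\right) - 107\right) \right)}}{-27247} - \frac{41874}{37026} = \frac{-7 - 4 \left(81 + 0\right) \left(\left(5 + 7\right) - 107\right)}{-27247} - \frac{41874}{37026} = \left(-7 - 4 \cdot 81 \left(12 - 107\right)\right) \left(- \frac{1}{27247}\right) - \frac{6979}{6171} = \left(-7 - 4 \cdot 81 \left(-95\right)\right) \left(- \frac{1}{27247}\right) - \frac{6979}{6171} = \left(-7 - -30780\right) \left(- \frac{1}{27247}\right) - \frac{6979}{6171} = \left(-7 + 30780\right) \left(- \frac{1}{27247}\right) - \frac{6979}{6171} = 30773 \left(- \frac{1}{27247}\right) - \frac{6979}{6171} = - \frac{30773}{27247} - \frac{6979}{6171} = - \frac{34550636}{15285567}$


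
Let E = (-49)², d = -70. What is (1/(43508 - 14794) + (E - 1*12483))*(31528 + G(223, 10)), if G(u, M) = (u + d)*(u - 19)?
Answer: -9081443939390/14357 ≈ -6.3254e+8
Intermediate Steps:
E = 2401
G(u, M) = (-70 + u)*(-19 + u) (G(u, M) = (u - 70)*(u - 19) = (-70 + u)*(-19 + u))
(1/(43508 - 14794) + (E - 1*12483))*(31528 + G(223, 10)) = (1/(43508 - 14794) + (2401 - 1*12483))*(31528 + (1330 + 223² - 89*223)) = (1/28714 + (2401 - 12483))*(31528 + (1330 + 49729 - 19847)) = (1/28714 - 10082)*(31528 + 31212) = -289494547/28714*62740 = -9081443939390/14357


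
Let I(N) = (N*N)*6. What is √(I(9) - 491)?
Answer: I*√5 ≈ 2.2361*I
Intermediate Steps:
I(N) = 6*N² (I(N) = N²*6 = 6*N²)
√(I(9) - 491) = √(6*9² - 491) = √(6*81 - 491) = √(486 - 491) = √(-5) = I*√5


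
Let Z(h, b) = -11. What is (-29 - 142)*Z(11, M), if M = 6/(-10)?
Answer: 1881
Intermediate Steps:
M = -⅗ (M = 6*(-⅒) = -⅗ ≈ -0.60000)
(-29 - 142)*Z(11, M) = (-29 - 142)*(-11) = -171*(-11) = 1881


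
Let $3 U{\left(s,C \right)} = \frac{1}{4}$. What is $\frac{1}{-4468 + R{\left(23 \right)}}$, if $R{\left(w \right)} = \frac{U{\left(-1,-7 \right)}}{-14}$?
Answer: $- \frac{168}{750625} \approx -0.00022381$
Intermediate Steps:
$U{\left(s,C \right)} = \frac{1}{12}$ ($U{\left(s,C \right)} = \frac{1}{3 \cdot 4} = \frac{1}{3} \cdot \frac{1}{4} = \frac{1}{12}$)
$R{\left(w \right)} = - \frac{1}{168}$ ($R{\left(w \right)} = \frac{1}{12 \left(-14\right)} = \frac{1}{12} \left(- \frac{1}{14}\right) = - \frac{1}{168}$)
$\frac{1}{-4468 + R{\left(23 \right)}} = \frac{1}{-4468 - \frac{1}{168}} = \frac{1}{- \frac{750625}{168}} = - \frac{168}{750625}$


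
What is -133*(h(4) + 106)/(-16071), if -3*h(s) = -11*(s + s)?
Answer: 53998/48213 ≈ 1.1200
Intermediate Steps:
h(s) = 22*s/3 (h(s) = -(-11)*(s + s)/3 = -(-11)*2*s/3 = -(-22)*s/3 = 22*s/3)
-133*(h(4) + 106)/(-16071) = -133*((22/3)*4 + 106)/(-16071) = -133*(88/3 + 106)*(-1/16071) = -133*406/3*(-1/16071) = -53998/3*(-1/16071) = 53998/48213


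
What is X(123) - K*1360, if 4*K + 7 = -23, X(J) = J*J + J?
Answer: 25452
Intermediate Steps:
X(J) = J + J**2 (X(J) = J**2 + J = J + J**2)
K = -15/2 (K = -7/4 + (1/4)*(-23) = -7/4 - 23/4 = -15/2 ≈ -7.5000)
X(123) - K*1360 = 123*(1 + 123) - (-15)*1360/2 = 123*124 - 1*(-10200) = 15252 + 10200 = 25452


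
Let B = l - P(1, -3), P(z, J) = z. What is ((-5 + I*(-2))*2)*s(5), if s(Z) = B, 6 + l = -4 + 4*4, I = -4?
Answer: 30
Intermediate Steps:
l = 6 (l = -6 + (-4 + 4*4) = -6 + (-4 + 16) = -6 + 12 = 6)
B = 5 (B = 6 - 1*1 = 6 - 1 = 5)
s(Z) = 5
((-5 + I*(-2))*2)*s(5) = ((-5 - 4*(-2))*2)*5 = ((-5 + 8)*2)*5 = (3*2)*5 = 6*5 = 30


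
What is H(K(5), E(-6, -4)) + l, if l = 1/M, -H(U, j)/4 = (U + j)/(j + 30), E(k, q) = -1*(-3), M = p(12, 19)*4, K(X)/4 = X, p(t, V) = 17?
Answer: -6223/2244 ≈ -2.7732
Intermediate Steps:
K(X) = 4*X
M = 68 (M = 17*4 = 68)
E(k, q) = 3
H(U, j) = -4*(U + j)/(30 + j) (H(U, j) = -4*(U + j)/(j + 30) = -4*(U + j)/(30 + j))
l = 1/68 ≈ 0.014706
H(K(5), E(-6, -4)) + l = 4*(-4*5 - 1*3)/(30 + 3) + 1/68 = 4*(-1*20 - 3)/33 + 1/68 = 4*(1/33)*(-20 - 3) + 1/68 = 4*(1/33)*(-23) + 1/68 = -92/33 + 1/68 = -6223/2244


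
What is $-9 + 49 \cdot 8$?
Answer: $383$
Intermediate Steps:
$-9 + 49 \cdot 8 = -9 + 392 = 383$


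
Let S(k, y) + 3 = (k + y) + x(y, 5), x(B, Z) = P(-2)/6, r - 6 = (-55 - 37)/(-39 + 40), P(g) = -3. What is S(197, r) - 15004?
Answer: -29793/2 ≈ -14897.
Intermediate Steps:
r = -86 (r = 6 + (-55 - 37)/(-39 + 40) = 6 - 92/1 = 6 - 92*1 = 6 - 92 = -86)
x(B, Z) = -1/2 (x(B, Z) = -3/6 = -3*1/6 = -1/2)
S(k, y) = -7/2 + k + y (S(k, y) = -3 + ((k + y) - 1/2) = -3 + (-1/2 + k + y) = -7/2 + k + y)
S(197, r) - 15004 = (-7/2 + 197 - 86) - 15004 = 215/2 - 15004 = -29793/2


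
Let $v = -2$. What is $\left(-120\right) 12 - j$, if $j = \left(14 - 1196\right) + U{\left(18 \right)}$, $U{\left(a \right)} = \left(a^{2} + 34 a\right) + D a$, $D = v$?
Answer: $-1158$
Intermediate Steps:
$D = -2$
$U{\left(a \right)} = a^{2} + 32 a$ ($U{\left(a \right)} = \left(a^{2} + 34 a\right) - 2 a = a^{2} + 32 a$)
$j = -282$ ($j = \left(14 - 1196\right) + 18 \left(32 + 18\right) = -1182 + 18 \cdot 50 = -1182 + 900 = -282$)
$\left(-120\right) 12 - j = \left(-120\right) 12 - -282 = -1440 + 282 = -1158$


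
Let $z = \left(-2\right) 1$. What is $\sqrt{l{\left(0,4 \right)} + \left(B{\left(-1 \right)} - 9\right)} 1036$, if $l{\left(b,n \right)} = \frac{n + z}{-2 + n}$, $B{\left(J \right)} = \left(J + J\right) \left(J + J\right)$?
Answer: $2072 i \approx 2072.0 i$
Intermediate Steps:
$z = -2$
$B{\left(J \right)} = 4 J^{2}$ ($B{\left(J \right)} = 2 J 2 J = 4 J^{2}$)
$l{\left(b,n \right)} = 1$ ($l{\left(b,n \right)} = \frac{n - 2}{-2 + n} = \frac{-2 + n}{-2 + n} = 1$)
$\sqrt{l{\left(0,4 \right)} + \left(B{\left(-1 \right)} - 9\right)} 1036 = \sqrt{1 - \left(9 - 4 \left(-1\right)^{2}\right)} 1036 = \sqrt{1 + \left(4 \cdot 1 - 9\right)} 1036 = \sqrt{1 + \left(4 - 9\right)} 1036 = \sqrt{1 - 5} \cdot 1036 = \sqrt{-4} \cdot 1036 = 2 i 1036 = 2072 i$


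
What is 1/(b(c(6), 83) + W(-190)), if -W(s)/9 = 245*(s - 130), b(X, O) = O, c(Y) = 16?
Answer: 1/705683 ≈ 1.4171e-6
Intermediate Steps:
W(s) = 286650 - 2205*s (W(s) = -2205*(s - 130) = -2205*(-130 + s) = -9*(-31850 + 245*s) = 286650 - 2205*s)
1/(b(c(6), 83) + W(-190)) = 1/(83 + (286650 - 2205*(-190))) = 1/(83 + (286650 + 418950)) = 1/(83 + 705600) = 1/705683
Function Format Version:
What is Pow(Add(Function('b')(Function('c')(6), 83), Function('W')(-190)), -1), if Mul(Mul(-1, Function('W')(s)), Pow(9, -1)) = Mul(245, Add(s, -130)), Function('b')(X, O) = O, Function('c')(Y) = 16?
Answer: Rational(1, 705683) ≈ 1.4171e-6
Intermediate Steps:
Function('W')(s) = Add(286650, Mul(-2205, s)) (Function('W')(s) = Mul(-9, Mul(245, Add(s, -130))) = Mul(-9, Mul(245, Add(-130, s))) = Mul(-9, Add(-31850, Mul(245, s))) = Add(286650, Mul(-2205, s)))
Pow(Add(Function('b')(Function('c')(6), 83), Function('W')(-190)), -1) = Pow(Add(83, Add(286650, Mul(-2205, -190))), -1) = Pow(Add(83, Add(286650, 418950)), -1) = Pow(Add(83, 705600), -1) = Pow(705683, -1) = Rational(1, 705683)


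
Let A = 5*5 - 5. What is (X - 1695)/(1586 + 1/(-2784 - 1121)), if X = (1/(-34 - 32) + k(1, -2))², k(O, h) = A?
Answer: -2003498945/2452558284 ≈ -0.81690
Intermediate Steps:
A = 20 (A = 25 - 5 = 20)
k(O, h) = 20
X = 1739761/4356 (X = (1/(-34 - 32) + 20)² = (1/(-66) + 20)² = (-1/66 + 20)² = (1319/66)² = 1739761/4356 ≈ 399.39)
(X - 1695)/(1586 + 1/(-2784 - 1121)) = (1739761/4356 - 1695)/(1586 + 1/(-2784 - 1121)) = -5643659/(4356*(1586 + 1/(-3905))) = -5643659/(4356*(1586 - 1/3905)) = -5643659/(4356*6193329/3905) = -5643659/4356*3905/6193329 = -2003498945/2452558284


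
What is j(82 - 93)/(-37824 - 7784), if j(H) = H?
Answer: 11/45608 ≈ 0.00024119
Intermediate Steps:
j(82 - 93)/(-37824 - 7784) = (82 - 93)/(-37824 - 7784) = -11/(-45608) = -11*(-1/45608) = 11/45608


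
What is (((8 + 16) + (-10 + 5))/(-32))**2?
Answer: 361/1024 ≈ 0.35254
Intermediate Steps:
(((8 + 16) + (-10 + 5))/(-32))**2 = ((24 - 5)*(-1/32))**2 = (19*(-1/32))**2 = (-19/32)**2 = 361/1024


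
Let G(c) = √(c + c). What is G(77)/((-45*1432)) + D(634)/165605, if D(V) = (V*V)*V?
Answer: 254840104/165605 - √154/64440 ≈ 1538.8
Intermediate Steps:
D(V) = V³ (D(V) = V²*V = V³)
G(c) = √2*√c (G(c) = √(2*c) = √2*√c)
G(77)/((-45*1432)) + D(634)/165605 = (√2*√77)/((-45*1432)) + 634³/165605 = √154/(-64440) + 254840104*(1/165605) = √154*(-1/64440) + 254840104/165605 = -√154/64440 + 254840104/165605 = 254840104/165605 - √154/64440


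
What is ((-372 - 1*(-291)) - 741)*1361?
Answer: -1118742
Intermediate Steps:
((-372 - 1*(-291)) - 741)*1361 = ((-372 + 291) - 741)*1361 = (-81 - 741)*1361 = -822*1361 = -1118742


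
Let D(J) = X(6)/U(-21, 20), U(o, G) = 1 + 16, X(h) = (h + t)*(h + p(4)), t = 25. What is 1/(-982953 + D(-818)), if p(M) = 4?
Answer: -17/16709891 ≈ -1.0174e-6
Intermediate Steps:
X(h) = (4 + h)*(25 + h) (X(h) = (h + 25)*(h + 4) = (25 + h)*(4 + h) = (4 + h)*(25 + h))
U(o, G) = 17
D(J) = 310/17 (D(J) = (100 + 6² + 29*6)/17 = (100 + 36 + 174)*(1/17) = 310*(1/17) = 310/17)
1/(-982953 + D(-818)) = 1/(-982953 + 310/17) = 1/(-16709891/17) = -17/16709891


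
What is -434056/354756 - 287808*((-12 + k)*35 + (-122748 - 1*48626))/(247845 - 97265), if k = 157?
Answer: 1061208192965942/3338697405 ≈ 3.1785e+5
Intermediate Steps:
-434056/354756 - 287808*((-12 + k)*35 + (-122748 - 1*48626))/(247845 - 97265) = -434056/354756 - 287808*((-12 + 157)*35 + (-122748 - 1*48626))/(247845 - 97265) = -434056*1/354756 - 287808/(150580/(145*35 + (-122748 - 48626))) = -108514/88689 - 287808/(150580/(5075 - 171374)) = -108514/88689 - 287808/(150580/(-166299)) = -108514/88689 - 287808/(150580*(-1/166299)) = -108514/88689 - 287808/(-150580/166299) = -108514/88689 - 287808*(-166299/150580) = -108514/88689 + 11965545648/37645 = 1061208192965942/3338697405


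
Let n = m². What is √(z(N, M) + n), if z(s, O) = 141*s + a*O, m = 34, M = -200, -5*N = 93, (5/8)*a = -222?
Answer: √1739335/5 ≈ 263.77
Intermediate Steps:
a = -1776/5 (a = (8/5)*(-222) = -1776/5 ≈ -355.20)
N = -93/5 (N = -⅕*93 = -93/5 ≈ -18.600)
z(s, O) = 141*s - 1776*O/5
n = 1156 (n = 34² = 1156)
√(z(N, M) + n) = √((141*(-93/5) - 1776/5*(-200)) + 1156) = √((-13113/5 + 71040) + 1156) = √(342087/5 + 1156) = √(347867/5) = √1739335/5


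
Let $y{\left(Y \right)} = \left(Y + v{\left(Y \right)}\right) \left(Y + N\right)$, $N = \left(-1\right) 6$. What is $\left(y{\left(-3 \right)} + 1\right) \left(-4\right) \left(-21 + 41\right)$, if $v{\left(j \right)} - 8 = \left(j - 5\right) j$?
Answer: $20800$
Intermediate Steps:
$N = -6$
$v{\left(j \right)} = 8 + j \left(-5 + j\right)$ ($v{\left(j \right)} = 8 + \left(j - 5\right) j = 8 + \left(-5 + j\right) j = 8 + j \left(-5 + j\right)$)
$y{\left(Y \right)} = \left(-6 + Y\right) \left(8 + Y^{2} - 4 Y\right)$ ($y{\left(Y \right)} = \left(Y + \left(8 + Y^{2} - 5 Y\right)\right) \left(Y - 6\right) = \left(8 + Y^{2} - 4 Y\right) \left(-6 + Y\right) = \left(-6 + Y\right) \left(8 + Y^{2} - 4 Y\right)$)
$\left(y{\left(-3 \right)} + 1\right) \left(-4\right) \left(-21 + 41\right) = \left(\left(-48 + \left(-3\right)^{3} - 10 \left(-3\right)^{2} + 32 \left(-3\right)\right) + 1\right) \left(-4\right) \left(-21 + 41\right) = \left(\left(-48 - 27 - 90 - 96\right) + 1\right) \left(-4\right) 20 = \left(-261 + 1\right) \left(-4\right) 20 = \left(-260\right) \left(-4\right) 20 = 1040 \cdot 20 = 20800$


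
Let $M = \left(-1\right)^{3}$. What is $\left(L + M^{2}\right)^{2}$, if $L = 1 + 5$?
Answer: $49$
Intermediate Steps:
$M = -1$
$L = 6$
$\left(L + M^{2}\right)^{2} = \left(6 + \left(-1\right)^{2}\right)^{2} = \left(6 + 1\right)^{2} = 7^{2} = 49$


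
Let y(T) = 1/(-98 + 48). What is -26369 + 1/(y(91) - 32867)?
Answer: -43333522569/1643351 ≈ -26369.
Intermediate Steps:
y(T) = -1/50 (y(T) = 1/(-50) = -1/50)
-26369 + 1/(y(91) - 32867) = -26369 + 1/(-1/50 - 32867) = -26369 + 1/(-1643351/50) = -26369 - 50/1643351 = -43333522569/1643351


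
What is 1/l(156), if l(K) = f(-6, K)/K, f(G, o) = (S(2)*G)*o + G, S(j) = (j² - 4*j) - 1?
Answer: 26/779 ≈ 0.033376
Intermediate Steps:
S(j) = -1 + j² - 4*j
f(G, o) = G - 5*G*o (f(G, o) = ((-1 + 2² - 4*2)*G)*o + G = ((-1 + 4 - 8)*G)*o + G = (-5*G)*o + G = -5*G*o + G = G - 5*G*o)
l(K) = (-6 + 30*K)/K (l(K) = (-6*(1 - 5*K))/K = (-6 + 30*K)/K)
1/l(156) = 1/(30 - 6/156) = 1/(30 - 6*1/156) = 1/(30 - 1/26) = 1/(779/26) = 26/779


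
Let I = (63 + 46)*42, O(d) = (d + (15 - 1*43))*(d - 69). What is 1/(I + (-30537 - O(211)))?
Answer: -1/51945 ≈ -1.9251e-5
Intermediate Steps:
O(d) = (-69 + d)*(-28 + d) (O(d) = (d + (15 - 43))*(-69 + d) = (d - 28)*(-69 + d) = (-28 + d)*(-69 + d) = (-69 + d)*(-28 + d))
I = 4578 (I = 109*42 = 4578)
1/(I + (-30537 - O(211))) = 1/(4578 + (-30537 - (1932 + 211**2 - 97*211))) = 1/(4578 + (-30537 - (1932 + 44521 - 20467))) = 1/(4578 + (-30537 - 1*25986)) = 1/(4578 + (-30537 - 25986)) = 1/(4578 - 56523) = 1/(-51945) = -1/51945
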